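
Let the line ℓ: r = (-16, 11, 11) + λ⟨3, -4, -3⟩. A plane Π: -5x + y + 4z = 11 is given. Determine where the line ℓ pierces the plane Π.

(-4, -5, -1)

Substitute r = (-16, 11, 11) + t(3, -4, -3) into the plane: 135 + (-31)t = 11, so t = 4.
Intersection: (-16, 11, 11) + 4·(3, -4, -3) = (-4, -5, -1).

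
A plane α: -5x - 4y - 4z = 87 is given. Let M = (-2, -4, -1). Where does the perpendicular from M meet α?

(-7, -8, -5)

Foot = M − λn with λ = (n·M − d)/|n|² = (30 − 87)/57 = -1.
Foot = (-2, -4, -1) − (-1)·(-5, -4, -4) = (-7, -8, -5).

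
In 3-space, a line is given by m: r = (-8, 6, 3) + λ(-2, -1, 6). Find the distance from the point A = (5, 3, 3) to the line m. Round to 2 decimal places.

Taking (-8, 6, 3) on m with direction v = (-2, -1, 6): w = A − (-8, 6, 3) = (13, -3, 0), and w × v = (-18, -78, -19).
Distance = |w × v| / |v| = √6769 / √41 ≈ 12.85.

12.85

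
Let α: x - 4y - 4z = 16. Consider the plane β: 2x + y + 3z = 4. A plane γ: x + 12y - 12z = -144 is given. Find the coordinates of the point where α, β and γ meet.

(0, -8, 4)

Solving the 3×3 linear system x - 4y - 4z = 16, 2x + y + 3z = 4, x + 12y - 12z = -144 (e.g. by elimination or Cramer's rule, determinant = -248) gives (0, -8, 4).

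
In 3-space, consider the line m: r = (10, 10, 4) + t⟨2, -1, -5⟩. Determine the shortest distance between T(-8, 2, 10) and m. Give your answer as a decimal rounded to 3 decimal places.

17.660

Taking (10, 10, 4) on m with direction v = (2, -1, -5): w = T − (10, 10, 4) = (-18, -8, 6), and w × v = (46, -78, 34).
Distance = |w × v| / |v| = √9356 / √30 ≈ 17.660.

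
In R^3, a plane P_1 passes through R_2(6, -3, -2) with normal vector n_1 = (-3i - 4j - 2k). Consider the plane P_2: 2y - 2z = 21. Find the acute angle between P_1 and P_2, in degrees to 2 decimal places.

P_1: n_1·r = n_1·R_2 gives -3x - 4y - 2z = -2.
cos θ = |n₁·n₂| / (|n₁||n₂|) = |-4| / (√29 · √8).
θ = arccos(0.26261) ≈ 74.77°.

74.77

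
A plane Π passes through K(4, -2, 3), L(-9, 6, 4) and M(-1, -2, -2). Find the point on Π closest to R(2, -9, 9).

KL = (-13, 8, 1), KM = (-5, 0, -5); a normal to Π is KL × KM = (-40, -70, 40).
Using K: Π has equation -40x - 70y + 40z = 100.
Foot = R − λn with λ = (n·R − d)/|n|² = (910 − 100)/8100 = 1/10.
Foot = (2, -9, 9) − (1/10)·(-40, -70, 40) = (6, -2, 5).

(6, -2, 5)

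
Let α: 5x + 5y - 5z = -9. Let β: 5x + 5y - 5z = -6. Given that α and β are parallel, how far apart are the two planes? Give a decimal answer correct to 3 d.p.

Same normal n = (5, 5, -5) with |n| = √75; distance = |-9 − (-6)| / |n| = 3/√75 ≈ 0.346.

0.346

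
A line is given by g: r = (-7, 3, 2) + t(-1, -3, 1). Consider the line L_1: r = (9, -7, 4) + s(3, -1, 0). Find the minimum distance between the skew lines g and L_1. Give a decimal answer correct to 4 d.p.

0.5721

Common perpendicular direction n = (-1, -3, 1) × (3, -1, 0) = (1, 3, 10).
With w = (9, -7, 4) − (-7, 3, 2) = (16, -10, 2), w · n = 6.
Distance = |w · n| / |n| = |6| / √110 ≈ 0.5721.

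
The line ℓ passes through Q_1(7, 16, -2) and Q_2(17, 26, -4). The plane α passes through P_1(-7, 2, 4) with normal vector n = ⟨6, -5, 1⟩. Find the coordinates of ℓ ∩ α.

(-3, 6, 0)

A direction vector for ℓ is Q_2 − Q_1 = (10, 10, -2).
α: n·r = n·P_1 gives 6x - 5y + z = -48.
Substitute r = (7, 16, -2) + t(10, 10, -2) into the plane: -40 + 8t = -48, so t = -1.
Intersection: (7, 16, -2) + (-1)·(10, 10, -2) = (-3, 6, 0).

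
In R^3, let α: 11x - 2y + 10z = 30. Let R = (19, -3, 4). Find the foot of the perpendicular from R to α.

Foot = R − λn with λ = (n·R − d)/|n|² = (255 − 30)/225 = 1.
Foot = (19, -3, 4) − 1·(11, -2, 10) = (8, -1, -6).

(8, -1, -6)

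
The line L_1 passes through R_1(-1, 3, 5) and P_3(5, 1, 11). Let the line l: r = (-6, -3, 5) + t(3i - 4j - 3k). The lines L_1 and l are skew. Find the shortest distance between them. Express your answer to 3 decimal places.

7.291

A direction vector for L_1 is P_3 − R_1 = (6, -2, 6).
Common perpendicular direction n = (6, -2, 6) × (3, -4, -3) = (30, 36, -18).
With w = (-6, -3, 5) − (-1, 3, 5) = (-5, -6, 0), w · n = -366.
Distance = |w · n| / |n| = |-366| / √2520 ≈ 7.291.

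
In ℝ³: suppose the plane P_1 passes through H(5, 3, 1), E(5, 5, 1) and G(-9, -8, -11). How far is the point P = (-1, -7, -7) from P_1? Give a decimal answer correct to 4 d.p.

2.1693

HE = (0, 2, 0), HG = (-14, -11, -12); a normal to P_1 is HE × HG = (-24, 0, 28).
Using H: P_1 has equation -24x + 28z = -92.
n·P − d = (-24)·(-1) + (0)·(-7) + (28)·(-7) − (-92) = -80; |n| = √1360.
Distance = |-80| / √1360 = 80/√1360 ≈ 2.1693.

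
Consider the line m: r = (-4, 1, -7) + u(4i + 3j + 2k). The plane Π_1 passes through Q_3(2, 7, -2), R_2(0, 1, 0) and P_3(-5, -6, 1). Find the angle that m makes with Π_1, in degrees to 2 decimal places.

Q_3R_2 = (-2, -6, 2), Q_3P_3 = (-7, -13, 3); a normal to Π_1 is Q_3R_2 × Q_3P_3 = (8, -8, -16).
Using Q_3: Π_1 has equation 8x - 8y - 16z = -8.
sin θ = |n·v| / (|n||v|) = |-24| / (√384 · √29) = 0.22743.
θ ≈ 13.15°.

13.15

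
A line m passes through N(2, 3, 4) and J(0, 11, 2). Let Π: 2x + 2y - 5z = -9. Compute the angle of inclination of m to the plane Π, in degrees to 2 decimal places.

A direction vector for m is J − N = (-2, 8, -2).
sin θ = |n·v| / (|n||v|) = |22| / (√33 · √72) = 0.45134.
θ ≈ 26.83°.

26.83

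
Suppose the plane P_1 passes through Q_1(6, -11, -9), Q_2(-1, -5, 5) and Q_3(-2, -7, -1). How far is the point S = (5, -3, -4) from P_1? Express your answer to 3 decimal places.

Q_1Q_2 = (-7, 6, 14), Q_1Q_3 = (-8, 4, 8); a normal to P_1 is Q_1Q_2 × Q_1Q_3 = (-8, -56, 20).
Using Q_1: P_1 has equation -8x - 56y + 20z = 388.
n·S − d = (-8)·(5) + (-56)·(-3) + (20)·(-4) − 388 = -340; |n| = √3600.
Distance = |-340| / √3600 = 340/√3600 ≈ 5.667.

5.667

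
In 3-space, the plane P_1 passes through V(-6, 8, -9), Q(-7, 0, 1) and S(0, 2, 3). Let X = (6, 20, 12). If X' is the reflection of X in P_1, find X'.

(18, -4, -6)

VQ = (-1, -8, 10), VS = (6, -6, 12); a normal to P_1 is VQ × VS = (-36, 72, 54).
Using V: P_1 has equation -36x + 72y + 54z = 306.
λ = (n·X − d)/|n|² = (1872 − 306)/9396 = 1/6.
Reflection = X − 2λn = (6, 20, 12) − (1/3)·(-36, 72, 54) = (18, -4, -6).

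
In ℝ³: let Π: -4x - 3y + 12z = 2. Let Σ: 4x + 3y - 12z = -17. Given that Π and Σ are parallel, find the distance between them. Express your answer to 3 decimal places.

1.154

Rescale Σ by 1/(-1): -4x - 3y + 12z = 17. Then distance = |2 − 17| / √169 ≈ 1.154.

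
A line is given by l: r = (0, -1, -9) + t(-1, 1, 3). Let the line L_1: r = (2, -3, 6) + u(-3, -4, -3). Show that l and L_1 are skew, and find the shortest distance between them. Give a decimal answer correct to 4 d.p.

Common perpendicular direction n = (-1, 1, 3) × (-3, -4, -3) = (9, -12, 7).
With w = (2, -3, 6) − (0, -1, -9) = (2, -2, 15), w · n = 147.
Since n ≠ 0 the lines are not parallel, and w · n = 147 ≠ 0 so they do not intersect; hence they are skew.
Distance = |w · n| / |n| = |147| / √274 ≈ 8.8806.

8.8806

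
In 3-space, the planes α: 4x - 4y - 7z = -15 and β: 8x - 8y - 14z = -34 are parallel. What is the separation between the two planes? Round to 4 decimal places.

0.2222

Rescale β by 1/2: 4x - 4y - 7z = -17. Then distance = |-15 − (-17)| / √81 ≈ 0.2222.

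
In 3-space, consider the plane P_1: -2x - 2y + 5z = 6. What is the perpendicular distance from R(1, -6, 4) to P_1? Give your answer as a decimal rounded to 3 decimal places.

n·R − d = (-2)·(1) + (-2)·(-6) + (5)·(4) − 6 = 24; |n| = √33.
Distance = |24| / √33 = 24/√33 ≈ 4.178.

4.178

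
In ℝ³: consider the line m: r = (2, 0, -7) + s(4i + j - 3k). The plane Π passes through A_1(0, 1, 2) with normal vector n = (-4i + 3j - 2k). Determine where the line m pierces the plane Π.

(6, 1, -10)

Π: n·r = n·A_1 gives -4x + 3y - 2z = -1.
Substitute r = (2, 0, -7) + t(4, 1, -3) into the plane: 6 + (-7)t = -1, so t = 1.
Intersection: (2, 0, -7) + 1·(4, 1, -3) = (6, 1, -10).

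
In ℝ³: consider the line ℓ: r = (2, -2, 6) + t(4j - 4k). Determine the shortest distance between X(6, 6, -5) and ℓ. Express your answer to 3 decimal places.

4.528

Taking (2, -2, 6) on ℓ with direction v = (0, 4, -4): w = X − (2, -2, 6) = (4, 8, -11), and w × v = (12, 16, 16).
Distance = |w × v| / |v| = √656 / √32 ≈ 4.528.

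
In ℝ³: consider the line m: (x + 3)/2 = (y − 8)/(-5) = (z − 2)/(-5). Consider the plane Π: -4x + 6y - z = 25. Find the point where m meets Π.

(-1, 3, -3)

m has direction (2, -5, -5) through (-3, 8, 2).
Substitute r = (-3, 8, 2) + t(2, -5, -5) into the plane: 58 + (-33)t = 25, so t = 1.
Intersection: (-3, 8, 2) + 1·(2, -5, -5) = (-1, 3, -3).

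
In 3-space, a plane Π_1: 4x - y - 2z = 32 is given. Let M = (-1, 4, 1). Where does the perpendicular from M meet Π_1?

(7, 2, -3)

Foot = M − λn with λ = (n·M − d)/|n|² = (-10 − 32)/21 = -2.
Foot = (-1, 4, 1) − (-2)·(4, -1, -2) = (7, 2, -3).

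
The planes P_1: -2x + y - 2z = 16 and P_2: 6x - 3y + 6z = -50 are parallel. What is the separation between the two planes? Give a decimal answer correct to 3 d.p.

0.222

Rescale P_2 by 1/(-3): -2x + y - 2z = 50/3. Then distance = |16 − (50/3)| / √9 ≈ 0.222.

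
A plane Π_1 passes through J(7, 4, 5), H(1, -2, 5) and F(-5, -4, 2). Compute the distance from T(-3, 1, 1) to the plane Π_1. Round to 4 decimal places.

0.8575

JH = (-6, -6, 0), JF = (-12, -8, -3); a normal to Π_1 is JH × JF = (18, -18, -24).
Using J: Π_1 has equation 18x - 18y - 24z = -66.
n·T − d = (18)·(-3) + (-18)·(1) + (-24)·(1) − (-66) = -30; |n| = √1224.
Distance = |-30| / √1224 = 30/√1224 ≈ 0.8575.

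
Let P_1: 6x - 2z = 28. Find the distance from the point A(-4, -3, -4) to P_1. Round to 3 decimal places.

6.957

n·A − d = (6)·(-4) + (0)·(-3) + (-2)·(-4) − 28 = -44; |n| = √40.
Distance = |-44| / √40 = 44/√40 ≈ 6.957.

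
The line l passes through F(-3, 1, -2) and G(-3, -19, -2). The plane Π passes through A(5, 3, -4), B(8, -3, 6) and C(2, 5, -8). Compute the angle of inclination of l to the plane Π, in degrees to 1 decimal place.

54.9

A direction vector for l is G − F = (0, -20, 0).
AB = (3, -6, 10), AC = (-3, 2, -4); a normal to Π is AB × AC = (4, -18, -12).
Using A: Π has equation 4x - 18y - 12z = 14.
sin θ = |n·v| / (|n||v|) = |360| / (√484 · √400) = 0.81818.
θ ≈ 54.9°.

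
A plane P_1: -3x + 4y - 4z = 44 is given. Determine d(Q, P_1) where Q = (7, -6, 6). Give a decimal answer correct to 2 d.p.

17.65

n·Q − d = (-3)·(7) + (4)·(-6) + (-4)·(6) − 44 = -113; |n| = √41.
Distance = |-113| / √41 = 113/√41 ≈ 17.65.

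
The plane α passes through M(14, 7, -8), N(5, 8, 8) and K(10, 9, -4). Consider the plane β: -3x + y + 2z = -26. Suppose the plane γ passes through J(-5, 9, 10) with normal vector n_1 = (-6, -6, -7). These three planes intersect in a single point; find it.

MN = (-9, 1, 16), MK = (-4, 2, 4); a normal to α is MN × MK = (-28, -28, -14).
Using M: α has equation -28x - 28y - 14z = -476.
γ: n_1·r = n_1·J gives -6x - 6y - 7z = -94.
Solving the 3×3 linear system -28x - 28y - 14z = -476, -3x + y + 2z = -26, -6x - 6y - 7z = -94 (e.g. by elimination or Cramer's rule, determinant = 448) gives (10, 8, -2).

(10, 8, -2)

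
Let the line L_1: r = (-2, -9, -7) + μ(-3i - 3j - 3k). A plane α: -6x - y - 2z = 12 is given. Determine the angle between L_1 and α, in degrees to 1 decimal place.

54.2

sin θ = |n·v| / (|n||v|) = |27| / (√41 · √27) = 0.81150.
θ ≈ 54.2°.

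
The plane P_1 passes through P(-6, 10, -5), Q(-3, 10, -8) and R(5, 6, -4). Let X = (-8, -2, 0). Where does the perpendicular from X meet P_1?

PQ = (3, 0, -3), PR = (11, -4, 1); a normal to P_1 is PQ × PR = (-12, -36, -12).
Using P: P_1 has equation -12x - 36y - 12z = -228.
Foot = X − λn with λ = (n·X − d)/|n|² = (168 − (-228))/1584 = 1/4.
Foot = (-8, -2, 0) − (1/4)·(-12, -36, -12) = (-5, 7, 3).

(-5, 7, 3)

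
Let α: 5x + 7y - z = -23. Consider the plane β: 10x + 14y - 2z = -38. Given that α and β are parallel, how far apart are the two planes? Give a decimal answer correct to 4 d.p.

0.4619

Rescale β by 1/2: 5x + 7y - z = -19. Then distance = |-23 − (-19)| / √75 ≈ 0.4619.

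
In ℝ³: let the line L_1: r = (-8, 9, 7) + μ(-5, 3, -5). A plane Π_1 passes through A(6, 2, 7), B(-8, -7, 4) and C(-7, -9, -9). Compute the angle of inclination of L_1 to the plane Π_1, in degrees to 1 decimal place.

AB = (-14, -9, -3), AC = (-13, -11, -16); a normal to Π_1 is AB × AC = (111, -185, 37).
Using A: Π_1 has equation 111x - 185y + 37z = 555.
sin θ = |n·v| / (|n||v|) = |-1295| / (√47915 · √59) = 0.77021.
θ ≈ 50.4°.

50.4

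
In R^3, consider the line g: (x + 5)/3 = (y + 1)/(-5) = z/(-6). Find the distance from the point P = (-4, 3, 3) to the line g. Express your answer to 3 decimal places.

2.915

g has direction (3, -5, -6) through (-5, -1, 0).
Taking (-5, -1, 0) on g with direction v = (3, -5, -6): w = P − (-5, -1, 0) = (1, 4, 3), and w × v = (-9, 15, -17).
Distance = |w × v| / |v| = √595 / √70 ≈ 2.915.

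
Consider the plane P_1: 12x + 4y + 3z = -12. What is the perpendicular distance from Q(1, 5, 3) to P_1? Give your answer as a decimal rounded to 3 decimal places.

4.077

n·Q − d = (12)·(1) + (4)·(5) + (3)·(3) − (-12) = 53; |n| = √169.
Distance = |53| / √169 = 53/√169 ≈ 4.077.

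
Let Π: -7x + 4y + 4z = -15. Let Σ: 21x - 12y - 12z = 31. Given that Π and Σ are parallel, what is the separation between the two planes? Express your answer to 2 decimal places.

0.52

Rescale Σ by 1/(-3): -7x + 4y + 4z = -31/3. Then distance = |-15 − (-31/3)| / √81 ≈ 0.52.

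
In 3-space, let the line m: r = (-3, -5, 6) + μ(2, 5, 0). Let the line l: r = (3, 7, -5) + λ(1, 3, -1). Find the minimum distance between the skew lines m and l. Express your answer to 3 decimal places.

Common perpendicular direction n = (2, 5, 0) × (1, 3, -1) = (-5, 2, 1).
With w = (3, 7, -5) − (-3, -5, 6) = (6, 12, -11), w · n = -17.
Distance = |w · n| / |n| = |-17| / √30 ≈ 3.104.

3.104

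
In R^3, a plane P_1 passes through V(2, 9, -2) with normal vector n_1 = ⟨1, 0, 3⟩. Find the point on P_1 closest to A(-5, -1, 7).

P_1: n_1·r = n_1·V gives x + 3z = -4.
Foot = A − λn with λ = (n·A − d)/|n|² = (16 − (-4))/10 = 2.
Foot = (-5, -1, 7) − 2·(1, 0, 3) = (-7, -1, 1).

(-7, -1, 1)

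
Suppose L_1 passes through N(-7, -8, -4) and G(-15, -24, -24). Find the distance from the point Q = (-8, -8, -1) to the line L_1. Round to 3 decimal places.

A direction vector for L_1 is G − N = (-8, -16, -20).
Taking (-7, -8, -4) on L_1 with direction v = (-8, -16, -20): w = Q − (-7, -8, -4) = (-1, 0, 3), and w × v = (48, -44, 16).
Distance = |w × v| / |v| = √4496 / √720 ≈ 2.499.

2.499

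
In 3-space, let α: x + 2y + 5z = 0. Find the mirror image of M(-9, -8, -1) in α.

(-7, -4, 9)

λ = (n·M − d)/|n|² = (-30 − 0)/30 = -1.
Reflection = M − 2λn = (-9, -8, -1) − (-2)·(1, 2, 5) = (-7, -4, 9).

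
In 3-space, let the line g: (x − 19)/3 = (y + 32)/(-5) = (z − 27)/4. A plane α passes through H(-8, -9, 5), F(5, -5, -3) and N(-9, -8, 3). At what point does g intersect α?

(7, -12, 11)

g has direction (3, -5, 4) through (19, -32, 27).
HF = (13, 4, -8), HN = (-1, 1, -2); a normal to α is HF × HN = (0, 34, 17).
Using H: α has equation 34y + 17z = -221.
Substitute r = (19, -32, 27) + t(3, -5, 4) into the plane: -629 + (-102)t = -221, so t = -4.
Intersection: (19, -32, 27) + (-4)·(3, -5, 4) = (7, -12, 11).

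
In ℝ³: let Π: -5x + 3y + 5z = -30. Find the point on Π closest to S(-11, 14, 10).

(4, 5, -5)

Foot = S − λn with λ = (n·S − d)/|n|² = (147 − (-30))/59 = 3.
Foot = (-11, 14, 10) − 3·(-5, 3, 5) = (4, 5, -5).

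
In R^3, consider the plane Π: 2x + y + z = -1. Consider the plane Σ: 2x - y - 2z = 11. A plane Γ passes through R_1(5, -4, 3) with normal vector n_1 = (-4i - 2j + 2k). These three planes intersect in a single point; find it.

(2, -3, -2)

Γ: n_1·r = n_1·R_1 gives -4x - 2y + 2z = -6.
Solving the 3×3 linear system 2x + y + z = -1, 2x - y - 2z = 11, -4x - 2y + 2z = -6 (e.g. by elimination or Cramer's rule, determinant = -16) gives (2, -3, -2).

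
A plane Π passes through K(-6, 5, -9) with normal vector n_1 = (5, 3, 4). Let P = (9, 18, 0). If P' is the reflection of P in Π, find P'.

(-21, 0, -24)

Π: n_1·r = n_1·K gives 5x + 3y + 4z = -51.
λ = (n·P − d)/|n|² = (99 − (-51))/50 = 3.
Reflection = P − 2λn = (9, 18, 0) − 6·(5, 3, 4) = (-21, 0, -24).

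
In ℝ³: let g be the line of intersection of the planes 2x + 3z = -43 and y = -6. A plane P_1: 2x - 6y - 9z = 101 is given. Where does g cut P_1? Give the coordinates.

Direction of g: (2, 0, 3) × (0, 1, 0) = (-3, 0, 2).
A point on g: solving the two plane equations with x = -20 gives (-20, -6, -1).
Substitute r = (-20, -6, -1) + t(-3, 0, 2) into the plane: 5 + (-24)t = 101, so t = -4.
Intersection: (-20, -6, -1) + (-4)·(-3, 0, 2) = (-8, -6, -9).

(-8, -6, -9)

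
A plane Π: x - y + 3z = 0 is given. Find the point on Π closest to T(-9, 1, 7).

(-10, 2, 4)

Foot = T − λn with λ = (n·T − d)/|n|² = (11 − 0)/11 = 1.
Foot = (-9, 1, 7) − 1·(1, -1, 3) = (-10, 2, 4).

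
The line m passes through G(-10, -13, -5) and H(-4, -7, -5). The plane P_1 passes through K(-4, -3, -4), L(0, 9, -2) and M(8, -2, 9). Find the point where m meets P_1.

A direction vector for m is H − G = (6, 6, 0).
KL = (4, 12, 2), KM = (12, 1, 13); a normal to P_1 is KL × KM = (154, -28, -140).
Using K: P_1 has equation 154x - 28y - 140z = 28.
Substitute r = (-10, -13, -5) + t(6, 6, 0) into the plane: -476 + 756t = 28, so t = 2/3.
Intersection: (-10, -13, -5) + (2/3)·(6, 6, 0) = (-6, -9, -5).

(-6, -9, -5)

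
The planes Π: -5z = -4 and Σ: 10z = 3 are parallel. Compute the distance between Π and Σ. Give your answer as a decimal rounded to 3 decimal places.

Rescale Σ by 1/(-2): -5z = -3/2. Then distance = |-4 − (-3/2)| / √25 ≈ 0.500.

0.500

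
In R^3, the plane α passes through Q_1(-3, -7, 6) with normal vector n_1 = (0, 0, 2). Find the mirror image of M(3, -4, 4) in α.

(3, -4, 8)

α: n_1·r = n_1·Q_1 gives 2z = 12.
λ = (n·M − d)/|n|² = (8 − 12)/4 = -1.
Reflection = M − 2λn = (3, -4, 4) − (-2)·(0, 0, 2) = (3, -4, 8).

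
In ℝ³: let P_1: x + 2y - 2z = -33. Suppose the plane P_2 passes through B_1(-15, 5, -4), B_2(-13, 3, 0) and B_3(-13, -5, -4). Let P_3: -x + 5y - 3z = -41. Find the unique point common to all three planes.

B_1B_2 = (2, -2, 4), B_1B_3 = (2, -10, 0); a normal to P_2 is B_1B_2 × B_1B_3 = (40, 8, -16).
Using B_1: P_2 has equation 40x + 8y - 16z = -496.
Solving the 3×3 linear system x + 2y - 2z = -33, 40x + 8y - 16z = -496, -x + 5y - 3z = -41 (e.g. by elimination or Cramer's rule, determinant = -88) gives (-9, -7, 5).

(-9, -7, 5)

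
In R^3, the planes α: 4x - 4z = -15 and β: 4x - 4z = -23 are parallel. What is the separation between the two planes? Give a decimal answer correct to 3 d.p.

Same normal n = (4, 0, -4) with |n| = √32; distance = |-15 − (-23)| / |n| = 8/√32 ≈ 1.414.

1.414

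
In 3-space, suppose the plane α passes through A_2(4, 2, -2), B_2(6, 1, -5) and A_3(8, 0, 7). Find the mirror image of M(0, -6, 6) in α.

A_2B_2 = (2, -1, -3), A_2A_3 = (4, -2, 9); a normal to α is A_2B_2 × A_2A_3 = (-15, -30, 0).
Using A_2: α has equation -15x - 30y = -120.
λ = (n·M − d)/|n|² = (180 − (-120))/1125 = 4/15.
Reflection = M − 2λn = (0, -6, 6) − (8/15)·(-15, -30, 0) = (8, 10, 6).

(8, 10, 6)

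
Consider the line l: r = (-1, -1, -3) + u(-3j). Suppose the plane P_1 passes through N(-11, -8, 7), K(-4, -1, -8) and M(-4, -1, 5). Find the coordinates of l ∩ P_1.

(-1, 2, -3)

NK = (7, 7, -15), NM = (7, 7, -2); a normal to P_1 is NK × NM = (91, -91, 0).
Using N: P_1 has equation 91x - 91y = -273.
Substitute r = (-1, -1, -3) + t(0, -3, 0) into the plane: 0 + 273t = -273, so t = -1.
Intersection: (-1, -1, -3) + (-1)·(0, -3, 0) = (-1, 2, -3).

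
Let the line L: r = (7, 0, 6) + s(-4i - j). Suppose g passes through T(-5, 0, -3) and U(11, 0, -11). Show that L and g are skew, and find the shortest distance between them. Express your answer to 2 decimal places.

6.55

A direction vector for g is U − T = (16, 0, -8).
Common perpendicular direction n = (-4, -1, 0) × (16, 0, -8) = (8, -32, 16).
With w = (-5, 0, -3) − (7, 0, 6) = (-12, 0, -9), w · n = -240.
Since n ≠ 0 the lines are not parallel, and w · n = -240 ≠ 0 so they do not intersect; hence they are skew.
Distance = |w · n| / |n| = |-240| / √1344 ≈ 6.55.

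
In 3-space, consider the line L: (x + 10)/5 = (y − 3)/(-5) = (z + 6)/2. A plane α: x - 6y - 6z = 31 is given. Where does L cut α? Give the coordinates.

L has direction (5, -5, 2) through (-10, 3, -6).
Substitute r = (-10, 3, -6) + t(5, -5, 2) into the plane: 8 + 23t = 31, so t = 1.
Intersection: (-10, 3, -6) + 1·(5, -5, 2) = (-5, -2, -4).

(-5, -2, -4)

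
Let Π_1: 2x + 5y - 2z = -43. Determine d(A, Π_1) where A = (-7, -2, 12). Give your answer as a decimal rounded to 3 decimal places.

0.870

n·A − d = (2)·(-7) + (5)·(-2) + (-2)·(12) − (-43) = -5; |n| = √33.
Distance = |-5| / √33 = 5/√33 ≈ 0.870.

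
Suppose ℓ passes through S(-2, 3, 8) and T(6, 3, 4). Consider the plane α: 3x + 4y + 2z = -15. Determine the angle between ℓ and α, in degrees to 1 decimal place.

19.4

A direction vector for ℓ is T − S = (8, 0, -4).
sin θ = |n·v| / (|n||v|) = |16| / (√29 · √80) = 0.33218.
θ ≈ 19.4°.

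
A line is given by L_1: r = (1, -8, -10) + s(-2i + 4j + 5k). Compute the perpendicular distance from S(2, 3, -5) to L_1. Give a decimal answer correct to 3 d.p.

6.873

Taking (1, -8, -10) on L_1 with direction v = (-2, 4, 5): w = S − (1, -8, -10) = (1, 11, 5), and w × v = (35, -15, 26).
Distance = |w × v| / |v| = √2126 / √45 ≈ 6.873.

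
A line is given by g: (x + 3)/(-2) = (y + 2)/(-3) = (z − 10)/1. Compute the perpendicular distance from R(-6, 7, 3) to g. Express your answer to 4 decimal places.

9.1104

g has direction (-2, -3, 1) through (-3, -2, 10).
Taking (-3, -2, 10) on g with direction v = (-2, -3, 1): w = R − (-3, -2, 10) = (-3, 9, -7), and w × v = (-12, 17, 27).
Distance = |w × v| / |v| = √1162 / √14 ≈ 9.1104.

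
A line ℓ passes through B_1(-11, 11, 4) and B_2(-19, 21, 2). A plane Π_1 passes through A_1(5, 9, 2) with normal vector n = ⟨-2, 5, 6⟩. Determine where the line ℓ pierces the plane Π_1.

A direction vector for ℓ is B_2 − B_1 = (-8, 10, -2).
Π_1: n·r = n·A_1 gives -2x + 5y + 6z = 47.
Substitute r = (-11, 11, 4) + t(-8, 10, -2) into the plane: 101 + 54t = 47, so t = -1.
Intersection: (-11, 11, 4) + (-1)·(-8, 10, -2) = (-3, 1, 6).

(-3, 1, 6)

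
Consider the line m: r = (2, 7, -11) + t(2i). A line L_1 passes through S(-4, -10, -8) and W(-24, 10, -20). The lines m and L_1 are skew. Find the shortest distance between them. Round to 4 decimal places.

6.1739

A direction vector for L_1 is W − S = (-20, 20, -12).
Common perpendicular direction n = (2, 0, 0) × (-20, 20, -12) = (0, 24, 40).
With w = (-4, -10, -8) − (2, 7, -11) = (-6, -17, 3), w · n = -288.
Distance = |w · n| / |n| = |-288| / √2176 ≈ 6.1739.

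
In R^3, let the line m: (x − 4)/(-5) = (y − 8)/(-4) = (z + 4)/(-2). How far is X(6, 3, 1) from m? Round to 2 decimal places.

7.35

m has direction (-5, -4, -2) through (4, 8, -4).
Taking (4, 8, -4) on m with direction v = (-5, -4, -2): w = X − (4, 8, -4) = (2, -5, 5), and w × v = (30, -21, -33).
Distance = |w × v| / |v| = √2430 / √45 ≈ 7.35.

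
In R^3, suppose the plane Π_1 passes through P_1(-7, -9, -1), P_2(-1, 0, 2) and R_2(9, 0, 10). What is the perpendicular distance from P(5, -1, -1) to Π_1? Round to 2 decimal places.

P_1P_2 = (6, 9, 3), P_1R_2 = (16, 9, 11); a normal to Π_1 is P_1P_2 × P_1R_2 = (72, -18, -90).
Using P_1: Π_1 has equation 72x - 18y - 90z = -252.
n·P − d = (72)·(5) + (-18)·(-1) + (-90)·(-1) − (-252) = 720; |n| = √13608.
Distance = |720| / √13608 = 720/√13608 ≈ 6.17.

6.17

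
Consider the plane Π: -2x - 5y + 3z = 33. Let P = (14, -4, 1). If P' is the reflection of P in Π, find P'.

λ = (n·P − d)/|n|² = (-5 − 33)/38 = -1.
Reflection = P − 2λn = (14, -4, 1) − (-2)·(-2, -5, 3) = (10, -14, 7).

(10, -14, 7)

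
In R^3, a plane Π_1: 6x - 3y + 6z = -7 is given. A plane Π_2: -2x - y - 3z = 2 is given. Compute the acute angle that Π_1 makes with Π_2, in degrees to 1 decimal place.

36.7

cos θ = |n₁·n₂| / (|n₁||n₂|) = |-27| / (√81 · √14).
θ = arccos(0.80178) ≈ 36.7°.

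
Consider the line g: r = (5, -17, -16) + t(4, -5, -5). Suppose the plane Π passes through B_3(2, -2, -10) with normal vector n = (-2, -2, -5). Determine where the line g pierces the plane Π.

Π: n·r = n·B_3 gives -2x - 2y - 5z = 50.
Substitute r = (5, -17, -16) + t(4, -5, -5) into the plane: 104 + 27t = 50, so t = -2.
Intersection: (5, -17, -16) + (-2)·(4, -5, -5) = (-3, -7, -6).

(-3, -7, -6)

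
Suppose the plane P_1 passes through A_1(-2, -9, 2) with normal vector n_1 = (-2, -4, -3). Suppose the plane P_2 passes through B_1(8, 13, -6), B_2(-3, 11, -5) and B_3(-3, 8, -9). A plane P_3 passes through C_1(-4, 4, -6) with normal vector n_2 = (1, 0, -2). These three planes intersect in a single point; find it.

P_1: n_1·r = n_1·A_1 gives -2x - 4y - 3z = 34.
B_1B_2 = (-11, -2, 1), B_1B_3 = (-11, -5, -3); a normal to P_2 is B_1B_2 × B_1B_3 = (11, -44, 33).
Using B_1: P_2 has equation 11x - 44y + 33z = -682.
P_3: n_2·r = n_2·C_1 gives x - 2z = 8.
Solving the 3×3 linear system -2x - 4y - 3z = 34, 11x - 44y + 33z = -682, x - 2z = 8 (e.g. by elimination or Cramer's rule, determinant = -528) gives (-12, 5, -10).

(-12, 5, -10)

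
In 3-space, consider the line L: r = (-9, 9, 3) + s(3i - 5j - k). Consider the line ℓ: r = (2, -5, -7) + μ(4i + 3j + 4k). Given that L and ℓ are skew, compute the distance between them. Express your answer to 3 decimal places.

Common perpendicular direction n = (3, -5, -1) × (4, 3, 4) = (-17, -16, 29).
With w = (2, -5, -7) − (-9, 9, 3) = (11, -14, -10), w · n = -253.
Distance = |w · n| / |n| = |-253| / √1386 ≈ 6.796.

6.796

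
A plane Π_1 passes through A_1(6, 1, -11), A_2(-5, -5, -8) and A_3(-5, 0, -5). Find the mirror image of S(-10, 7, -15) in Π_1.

A_1A_2 = (-11, -6, 3), A_1A_3 = (-11, -1, 6); a normal to Π_1 is A_1A_2 × A_1A_3 = (-33, 33, -55).
Using A_1: Π_1 has equation -33x + 33y - 55z = 440.
λ = (n·S − d)/|n|² = (1386 − 440)/5203 = 2/11.
Reflection = S − 2λn = (-10, 7, -15) − (4/11)·(-33, 33, -55) = (2, -5, 5).

(2, -5, 5)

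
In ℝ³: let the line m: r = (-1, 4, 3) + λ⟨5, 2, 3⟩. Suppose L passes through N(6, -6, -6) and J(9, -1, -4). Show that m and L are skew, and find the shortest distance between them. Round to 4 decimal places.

A direction vector for L is J − N = (3, 5, 2).
Common perpendicular direction n = (5, 2, 3) × (3, 5, 2) = (-11, -1, 19).
With w = (6, -6, -6) − (-1, 4, 3) = (7, -10, -9), w · n = -238.
Since n ≠ 0 the lines are not parallel, and w · n = -238 ≠ 0 so they do not intersect; hence they are skew.
Distance = |w · n| / |n| = |-238| / √483 ≈ 10.8294.

10.8294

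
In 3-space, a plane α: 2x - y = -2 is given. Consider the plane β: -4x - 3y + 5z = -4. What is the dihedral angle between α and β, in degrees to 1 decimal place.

cos θ = |n₁·n₂| / (|n₁||n₂|) = |-5| / (√5 · √50).
θ = arccos(0.31623) ≈ 71.6°.

71.6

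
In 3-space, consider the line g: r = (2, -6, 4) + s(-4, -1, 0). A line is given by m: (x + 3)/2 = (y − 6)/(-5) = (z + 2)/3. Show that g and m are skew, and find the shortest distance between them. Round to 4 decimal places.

m has direction (2, -5, 3) through (-3, 6, -2).
Common perpendicular direction n = (-4, -1, 0) × (2, -5, 3) = (-3, 12, 22).
With w = (-3, 6, -2) − (2, -6, 4) = (-5, 12, -6), w · n = 27.
Since n ≠ 0 the lines are not parallel, and w · n = 27 ≠ 0 so they do not intersect; hence they are skew.
Distance = |w · n| / |n| = |27| / √637 ≈ 1.0698.

1.0698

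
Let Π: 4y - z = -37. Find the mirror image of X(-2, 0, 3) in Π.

(-2, -16, 7)

λ = (n·X − d)/|n|² = (-3 − (-37))/17 = 2.
Reflection = X − 2λn = (-2, 0, 3) − 4·(0, 4, -1) = (-2, -16, 7).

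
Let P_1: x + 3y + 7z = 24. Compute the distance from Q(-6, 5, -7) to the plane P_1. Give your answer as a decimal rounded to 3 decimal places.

8.332

n·Q − d = (1)·(-6) + (3)·(5) + (7)·(-7) − 24 = -64; |n| = √59.
Distance = |-64| / √59 = 64/√59 ≈ 8.332.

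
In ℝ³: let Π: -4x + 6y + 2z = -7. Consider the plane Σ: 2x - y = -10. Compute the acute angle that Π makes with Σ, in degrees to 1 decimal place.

cos θ = |n₁·n₂| / (|n₁||n₂|) = |-14| / (√56 · √5).
θ = arccos(0.83666) ≈ 33.2°.

33.2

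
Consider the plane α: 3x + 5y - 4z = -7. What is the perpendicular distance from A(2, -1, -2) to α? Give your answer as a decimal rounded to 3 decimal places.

n·A − d = (3)·(2) + (5)·(-1) + (-4)·(-2) − (-7) = 16; |n| = √50.
Distance = |16| / √50 = 16/√50 ≈ 2.263.

2.263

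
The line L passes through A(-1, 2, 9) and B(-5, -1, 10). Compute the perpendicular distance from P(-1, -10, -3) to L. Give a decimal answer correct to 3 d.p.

A direction vector for L is B − A = (-4, -3, 1).
Taking (-1, 2, 9) on L with direction v = (-4, -3, 1): w = P − (-1, 2, 9) = (0, -12, -12), and w × v = (-48, 48, -48).
Distance = |w × v| / |v| = √6912 / √26 ≈ 16.305.

16.305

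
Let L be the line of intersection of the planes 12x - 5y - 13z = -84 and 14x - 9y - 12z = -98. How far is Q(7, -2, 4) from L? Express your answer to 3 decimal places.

9.567

Direction of L: (12, -5, -13) × (14, -9, -12) = (-57, -38, -38).
A point on L: solving the two plane equations with x = 5 gives (5, 8, 8).
Taking (5, 8, 8) on L with direction v = (-57, -38, -38): w = Q − (5, 8, 8) = (2, -10, -4), and w × v = (228, 304, -646).
Distance = |w × v| / |v| = √561716 / √6137 ≈ 9.567.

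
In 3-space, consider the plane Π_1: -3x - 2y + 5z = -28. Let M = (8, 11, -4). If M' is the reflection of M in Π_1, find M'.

(2, 7, 6)

λ = (n·M − d)/|n|² = (-66 − (-28))/38 = -1.
Reflection = M − 2λn = (8, 11, -4) − (-2)·(-3, -2, 5) = (2, 7, 6).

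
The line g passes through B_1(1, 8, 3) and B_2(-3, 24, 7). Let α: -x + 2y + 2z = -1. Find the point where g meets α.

(3, 0, 1)

A direction vector for g is B_2 − B_1 = (-4, 16, 4).
Substitute r = (1, 8, 3) + t(-4, 16, 4) into the plane: 21 + 44t = -1, so t = -1/2.
Intersection: (1, 8, 3) + (-1/2)·(-4, 16, 4) = (3, 0, 1).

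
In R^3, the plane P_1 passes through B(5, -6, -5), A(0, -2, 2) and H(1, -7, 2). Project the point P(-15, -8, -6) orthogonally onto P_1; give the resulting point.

(0, -5, 3)

BA = (-5, 4, 7), BH = (-4, -1, 7); a normal to P_1 is BA × BH = (35, 7, 21).
Using B: P_1 has equation 35x + 7y + 21z = 28.
Foot = P − λn with λ = (n·P − d)/|n|² = (-707 − 28)/1715 = -3/7.
Foot = (-15, -8, -6) − (-3/7)·(35, 7, 21) = (0, -5, 3).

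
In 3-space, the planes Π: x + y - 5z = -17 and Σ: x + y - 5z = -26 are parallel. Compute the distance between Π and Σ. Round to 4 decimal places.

Same normal n = (1, 1, -5) with |n| = √27; distance = |-17 − (-26)| / |n| = 9/√27 ≈ 1.7321.

1.7321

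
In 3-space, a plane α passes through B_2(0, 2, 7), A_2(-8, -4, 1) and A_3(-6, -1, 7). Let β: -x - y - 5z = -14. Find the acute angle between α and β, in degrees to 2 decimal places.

78.90

B_2A_2 = (-8, -6, -6), B_2A_3 = (-6, -3, 0); a normal to α is B_2A_2 × B_2A_3 = (-18, 36, -12).
Using B_2: α has equation -18x + 36y - 12z = -12.
cos θ = |n₁·n₂| / (|n₁||n₂|) = |42| / (√1764 · √27).
θ = arccos(0.19245) ≈ 78.90°.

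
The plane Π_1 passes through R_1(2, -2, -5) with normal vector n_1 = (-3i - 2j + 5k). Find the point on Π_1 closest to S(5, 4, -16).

(-1, 0, -6)

Π_1: n_1·r = n_1·R_1 gives -3x - 2y + 5z = -27.
Foot = S − λn with λ = (n·S − d)/|n|² = (-103 − (-27))/38 = -2.
Foot = (5, 4, -16) − (-2)·(-3, -2, 5) = (-1, 0, -6).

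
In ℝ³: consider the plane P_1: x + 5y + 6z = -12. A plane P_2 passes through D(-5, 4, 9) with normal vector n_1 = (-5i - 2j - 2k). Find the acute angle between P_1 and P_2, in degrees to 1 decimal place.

53.4

P_2: n_1·r = n_1·D gives -5x - 2y - 2z = -1.
cos θ = |n₁·n₂| / (|n₁||n₂|) = |-27| / (√62 · √33).
θ = arccos(0.59691) ≈ 53.4°.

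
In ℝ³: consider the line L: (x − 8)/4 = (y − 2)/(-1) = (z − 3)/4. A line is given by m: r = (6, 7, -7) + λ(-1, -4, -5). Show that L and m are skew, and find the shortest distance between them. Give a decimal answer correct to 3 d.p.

L has direction (4, -1, 4) through (8, 2, 3).
Common perpendicular direction n = (4, -1, 4) × (-1, -4, -5) = (21, 16, -17).
With w = (6, 7, -7) − (8, 2, 3) = (-2, 5, -10), w · n = 208.
Since n ≠ 0 the lines are not parallel, and w · n = 208 ≠ 0 so they do not intersect; hence they are skew.
Distance = |w · n| / |n| = |208| / √986 ≈ 6.624.

6.624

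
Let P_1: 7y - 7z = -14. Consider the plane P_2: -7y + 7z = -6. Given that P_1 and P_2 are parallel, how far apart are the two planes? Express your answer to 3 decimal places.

Rescale P_2 by 1/(-1): 7y - 7z = 6. Then distance = |-14 − 6| / √98 ≈ 2.020.

2.020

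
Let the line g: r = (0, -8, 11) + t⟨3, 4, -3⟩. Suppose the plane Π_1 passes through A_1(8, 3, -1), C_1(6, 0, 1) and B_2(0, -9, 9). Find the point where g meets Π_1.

A_1C_1 = (-2, -3, 2), A_1B_2 = (-8, -12, 10); a normal to Π_1 is A_1C_1 × A_1B_2 = (-6, 4, 0).
Using A_1: Π_1 has equation -6x + 4y = -36.
Substitute r = (0, -8, 11) + t(3, 4, -3) into the plane: -32 + (-2)t = -36, so t = 2.
Intersection: (0, -8, 11) + 2·(3, 4, -3) = (6, 0, 5).

(6, 0, 5)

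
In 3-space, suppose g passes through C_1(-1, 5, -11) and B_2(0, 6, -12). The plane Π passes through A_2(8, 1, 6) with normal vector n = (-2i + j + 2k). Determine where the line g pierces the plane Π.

A direction vector for g is B_2 − C_1 = (1, 1, -1).
Π: n·r = n·A_2 gives -2x + y + 2z = -3.
Substitute r = (-1, 5, -11) + t(1, 1, -1) into the plane: -15 + (-3)t = -3, so t = -4.
Intersection: (-1, 5, -11) + (-4)·(1, 1, -1) = (-5, 1, -7).

(-5, 1, -7)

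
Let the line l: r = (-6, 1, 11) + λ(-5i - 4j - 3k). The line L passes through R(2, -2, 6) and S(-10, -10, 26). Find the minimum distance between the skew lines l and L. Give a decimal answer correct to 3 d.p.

7.001

A direction vector for L is S − R = (-12, -8, 20).
Common perpendicular direction n = (-5, -4, -3) × (-12, -8, 20) = (-104, 136, -8).
With w = (2, -2, 6) − (-6, 1, 11) = (8, -3, -5), w · n = -1200.
Distance = |w · n| / |n| = |-1200| / √29376 ≈ 7.001.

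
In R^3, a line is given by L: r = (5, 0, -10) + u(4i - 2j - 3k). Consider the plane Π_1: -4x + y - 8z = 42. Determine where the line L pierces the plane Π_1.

(-7, 6, -1)

Substitute r = (5, 0, -10) + t(4, -2, -3) into the plane: 60 + 6t = 42, so t = -3.
Intersection: (5, 0, -10) + (-3)·(4, -2, -3) = (-7, 6, -1).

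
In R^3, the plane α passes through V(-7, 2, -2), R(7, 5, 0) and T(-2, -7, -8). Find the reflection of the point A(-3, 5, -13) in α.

VR = (14, 3, 2), VT = (5, -9, -6); a normal to α is VR × VT = (0, 94, -141).
Using V: α has equation 94y - 141z = 470.
λ = (n·A − d)/|n|² = (2303 − 470)/28717 = 3/47.
Reflection = A − 2λn = (-3, 5, -13) − (6/47)·(0, 94, -141) = (-3, -7, 5).

(-3, -7, 5)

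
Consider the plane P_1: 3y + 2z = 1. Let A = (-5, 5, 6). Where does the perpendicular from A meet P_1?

(-5, -1, 2)

Foot = A − λn with λ = (n·A − d)/|n|² = (27 − 1)/13 = 2.
Foot = (-5, 5, 6) − 2·(0, 3, 2) = (-5, -1, 2).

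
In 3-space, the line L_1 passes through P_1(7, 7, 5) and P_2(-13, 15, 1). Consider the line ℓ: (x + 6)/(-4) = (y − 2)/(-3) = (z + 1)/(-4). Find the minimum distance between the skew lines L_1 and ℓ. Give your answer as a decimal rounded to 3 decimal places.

2.824

A direction vector for L_1 is P_2 − P_1 = (-20, 8, -4).
ℓ has direction (-4, -3, -4) through (-6, 2, -1).
Common perpendicular direction n = (-20, 8, -4) × (-4, -3, -4) = (-44, -64, 92).
With w = (-6, 2, -1) − (7, 7, 5) = (-13, -5, -6), w · n = 340.
Distance = |w · n| / |n| = |340| / √14496 ≈ 2.824.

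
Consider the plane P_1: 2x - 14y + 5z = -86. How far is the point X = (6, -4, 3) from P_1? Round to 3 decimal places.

11.267

n·X − d = (2)·(6) + (-14)·(-4) + (5)·(3) − (-86) = 169; |n| = √225.
Distance = |169| / √225 = 169/√225 ≈ 11.267.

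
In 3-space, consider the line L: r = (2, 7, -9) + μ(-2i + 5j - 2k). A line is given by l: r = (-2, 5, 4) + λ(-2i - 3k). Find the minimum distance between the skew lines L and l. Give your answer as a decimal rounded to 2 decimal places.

Common perpendicular direction n = (-2, 5, -2) × (-2, 0, -3) = (-15, -2, 10).
With w = (-2, 5, 4) − (2, 7, -9) = (-4, -2, 13), w · n = 194.
Distance = |w · n| / |n| = |194| / √329 ≈ 10.70.

10.70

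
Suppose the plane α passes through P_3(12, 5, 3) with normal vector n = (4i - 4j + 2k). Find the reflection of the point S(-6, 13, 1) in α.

(18, -11, 13)

α: n·r = n·P_3 gives 4x - 4y + 2z = 34.
λ = (n·S − d)/|n|² = (-74 − 34)/36 = -3.
Reflection = S − 2λn = (-6, 13, 1) − (-6)·(4, -4, 2) = (18, -11, 13).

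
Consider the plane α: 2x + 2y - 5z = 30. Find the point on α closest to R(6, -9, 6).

Foot = R − λn with λ = (n·R − d)/|n|² = (-36 − 30)/33 = -2.
Foot = (6, -9, 6) − (-2)·(2, 2, -5) = (10, -5, -4).

(10, -5, -4)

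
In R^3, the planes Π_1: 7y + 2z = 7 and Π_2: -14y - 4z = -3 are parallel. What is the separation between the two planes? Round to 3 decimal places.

Rescale Π_2 by 1/(-2): 7y + 2z = 3/2. Then distance = |7 − (3/2)| / √53 ≈ 0.755.

0.755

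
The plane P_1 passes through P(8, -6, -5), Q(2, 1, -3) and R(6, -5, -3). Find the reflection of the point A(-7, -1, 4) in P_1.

PQ = (-6, 7, 2), PR = (-2, 1, 2); a normal to P_1 is PQ × PR = (12, 8, 8).
Using P: P_1 has equation 12x + 8y + 8z = 8.
λ = (n·A − d)/|n|² = (-60 − 8)/272 = -1/4.
Reflection = A − 2λn = (-7, -1, 4) − (-1/2)·(12, 8, 8) = (-1, 3, 8).

(-1, 3, 8)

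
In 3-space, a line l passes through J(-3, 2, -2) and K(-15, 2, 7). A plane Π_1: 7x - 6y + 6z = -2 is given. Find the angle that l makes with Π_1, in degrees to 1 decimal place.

A direction vector for l is K − J = (-12, 0, 9).
sin θ = |n·v| / (|n||v|) = |-30| / (√121 · √225) = 0.18182.
θ ≈ 10.5°.

10.5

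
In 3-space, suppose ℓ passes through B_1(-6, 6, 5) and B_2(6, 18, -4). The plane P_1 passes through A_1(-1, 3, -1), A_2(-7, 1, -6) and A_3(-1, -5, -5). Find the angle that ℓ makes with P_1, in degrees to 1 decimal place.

A direction vector for ℓ is B_2 − B_1 = (12, 12, -9).
A_1A_2 = (-6, -2, -5), A_1A_3 = (0, -8, -4); a normal to P_1 is A_1A_2 × A_1A_3 = (-32, -24, 48).
Using A_1: P_1 has equation -32x - 24y + 48z = -88.
sin θ = |n·v| / (|n||v|) = |-1104| / (√3904 · √369) = 0.91982.
θ ≈ 66.9°.

66.9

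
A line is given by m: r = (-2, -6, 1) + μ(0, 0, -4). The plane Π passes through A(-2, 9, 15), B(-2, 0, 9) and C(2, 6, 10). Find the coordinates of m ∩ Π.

AB = (0, -9, -6), AC = (4, -3, -5); a normal to Π is AB × AC = (27, -24, 36).
Using A: Π has equation 27x - 24y + 36z = 270.
Substitute r = (-2, -6, 1) + t(0, 0, -4) into the plane: 126 + (-144)t = 270, so t = -1.
Intersection: (-2, -6, 1) + (-1)·(0, 0, -4) = (-2, -6, 5).

(-2, -6, 5)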